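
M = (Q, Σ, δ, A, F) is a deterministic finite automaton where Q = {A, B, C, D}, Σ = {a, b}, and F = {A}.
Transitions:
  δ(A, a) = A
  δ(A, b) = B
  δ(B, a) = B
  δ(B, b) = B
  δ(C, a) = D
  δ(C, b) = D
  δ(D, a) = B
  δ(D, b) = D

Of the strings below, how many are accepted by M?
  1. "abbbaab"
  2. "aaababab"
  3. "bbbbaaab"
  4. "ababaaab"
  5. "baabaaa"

0

"abbbaab": rejected
"aaababab": rejected
"bbbbaaab": rejected
"ababaaab": rejected
"baabaaa": rejected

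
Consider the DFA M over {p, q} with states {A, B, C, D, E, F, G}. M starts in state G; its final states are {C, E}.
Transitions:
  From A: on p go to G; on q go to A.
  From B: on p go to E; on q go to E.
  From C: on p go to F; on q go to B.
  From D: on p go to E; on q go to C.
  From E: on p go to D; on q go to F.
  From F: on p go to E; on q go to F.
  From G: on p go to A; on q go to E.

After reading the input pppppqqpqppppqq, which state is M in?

F

G --p--> A
A --p--> G
G --p--> A
A --p--> G
G --p--> A
A --q--> A
A --q--> A
A --p--> G
G --q--> E
E --p--> D
D --p--> E
E --p--> D
D --p--> E
E --q--> F
F --q--> F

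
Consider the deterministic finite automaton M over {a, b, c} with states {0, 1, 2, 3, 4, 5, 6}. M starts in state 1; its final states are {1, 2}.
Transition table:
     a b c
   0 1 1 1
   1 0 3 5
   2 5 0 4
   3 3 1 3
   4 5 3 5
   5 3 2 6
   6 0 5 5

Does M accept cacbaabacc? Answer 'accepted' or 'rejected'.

1 --c--> 5
5 --a--> 3
3 --c--> 3
3 --b--> 1
1 --a--> 0
0 --a--> 1
1 --b--> 3
3 --a--> 3
3 --c--> 3
3 --c--> 3
End in state 3, which is not an accepting state.

rejected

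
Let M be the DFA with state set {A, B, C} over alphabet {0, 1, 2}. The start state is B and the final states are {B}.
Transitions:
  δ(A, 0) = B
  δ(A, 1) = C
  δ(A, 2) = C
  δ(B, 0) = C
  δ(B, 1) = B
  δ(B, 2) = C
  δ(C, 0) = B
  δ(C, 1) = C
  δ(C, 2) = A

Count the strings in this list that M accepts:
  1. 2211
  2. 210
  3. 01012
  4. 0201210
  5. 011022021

2

2211: rejected
210: accepted
01012: rejected
0201210: accepted
011022021: rejected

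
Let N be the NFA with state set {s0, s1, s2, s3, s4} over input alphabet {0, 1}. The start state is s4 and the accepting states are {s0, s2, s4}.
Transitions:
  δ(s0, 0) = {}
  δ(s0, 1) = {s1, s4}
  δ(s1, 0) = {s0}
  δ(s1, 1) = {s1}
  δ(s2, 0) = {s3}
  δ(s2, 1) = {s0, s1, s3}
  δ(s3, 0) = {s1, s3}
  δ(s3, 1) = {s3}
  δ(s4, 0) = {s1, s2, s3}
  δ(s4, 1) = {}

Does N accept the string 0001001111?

Start: {s4}
read 0: {s1, s2, s3}
read 0: {s0, s1, s3}
read 0: {s0, s1, s3}
read 1: {s1, s3, s4}
read 0: {s0, s1, s2, s3}
read 0: {s0, s1, s3}
read 1: {s1, s3, s4}
read 1: {s1, s3}
read 1: {s1, s3}
read 1: {s1, s3}
Reachable ∩ accepting = {} — empty.

rejected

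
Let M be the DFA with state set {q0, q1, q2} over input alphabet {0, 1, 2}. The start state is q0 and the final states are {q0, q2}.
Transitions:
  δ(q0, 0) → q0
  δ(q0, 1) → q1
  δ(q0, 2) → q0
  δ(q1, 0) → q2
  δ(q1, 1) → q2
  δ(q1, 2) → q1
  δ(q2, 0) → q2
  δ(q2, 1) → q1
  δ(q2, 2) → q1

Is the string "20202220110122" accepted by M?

q0 --2--> q0
q0 --0--> q0
q0 --2--> q0
q0 --0--> q0
q0 --2--> q0
q0 --2--> q0
q0 --2--> q0
q0 --0--> q0
q0 --1--> q1
q1 --1--> q2
q2 --0--> q2
q2 --1--> q1
q1 --2--> q1
q1 --2--> q1
End in state q1, which is not an accepting state.

rejected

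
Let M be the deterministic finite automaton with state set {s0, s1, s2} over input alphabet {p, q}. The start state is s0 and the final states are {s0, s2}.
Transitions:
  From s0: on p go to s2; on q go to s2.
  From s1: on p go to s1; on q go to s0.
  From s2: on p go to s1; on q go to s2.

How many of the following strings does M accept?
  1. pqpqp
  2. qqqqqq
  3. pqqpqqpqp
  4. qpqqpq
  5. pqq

5

pqpqp: accepted
qqqqqq: accepted
pqqpqqpqp: accepted
qpqqpq: accepted
pqq: accepted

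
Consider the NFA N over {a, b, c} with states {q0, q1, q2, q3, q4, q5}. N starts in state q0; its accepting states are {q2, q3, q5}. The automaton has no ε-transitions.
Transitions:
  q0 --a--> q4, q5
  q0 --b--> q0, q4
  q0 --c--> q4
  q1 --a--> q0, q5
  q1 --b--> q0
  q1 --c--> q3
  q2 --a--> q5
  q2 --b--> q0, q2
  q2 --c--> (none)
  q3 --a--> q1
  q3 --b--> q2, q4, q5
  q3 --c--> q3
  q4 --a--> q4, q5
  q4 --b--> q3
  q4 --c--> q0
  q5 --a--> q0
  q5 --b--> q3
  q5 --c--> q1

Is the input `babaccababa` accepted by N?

Start: {q0}
read b: {q0, q4}
read a: {q4, q5}
read b: {q3}
read a: {q1}
read c: {q3}
read c: {q3}
read a: {q1}
read b: {q0}
read a: {q4, q5}
read b: {q3}
read a: {q1}
Reachable ∩ accepting = {} — empty.

rejected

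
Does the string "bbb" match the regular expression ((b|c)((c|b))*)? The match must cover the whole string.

yes

Split as b·bb: (b|c) matches b and ((c|b))* matches bb.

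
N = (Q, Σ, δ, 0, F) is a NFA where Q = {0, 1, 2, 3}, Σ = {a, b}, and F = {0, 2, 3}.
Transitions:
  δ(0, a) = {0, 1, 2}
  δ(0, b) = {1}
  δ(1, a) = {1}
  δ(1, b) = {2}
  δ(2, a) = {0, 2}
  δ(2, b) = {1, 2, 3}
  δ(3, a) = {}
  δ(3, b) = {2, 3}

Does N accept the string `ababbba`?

Start: {0}
read a: {0, 1, 2}
read b: {1, 2, 3}
read a: {0, 1, 2}
read b: {1, 2, 3}
read b: {1, 2, 3}
read b: {1, 2, 3}
read a: {0, 1, 2}
Reachable ∩ accepting = {0, 2} — nonempty.

accepted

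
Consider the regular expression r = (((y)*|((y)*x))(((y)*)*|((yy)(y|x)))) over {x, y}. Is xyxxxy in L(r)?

No split of xyxxxy into u·v has ((y)*|((y)*x)) matching u and (((y)*)*|((yy)(y|x))) matching v.

no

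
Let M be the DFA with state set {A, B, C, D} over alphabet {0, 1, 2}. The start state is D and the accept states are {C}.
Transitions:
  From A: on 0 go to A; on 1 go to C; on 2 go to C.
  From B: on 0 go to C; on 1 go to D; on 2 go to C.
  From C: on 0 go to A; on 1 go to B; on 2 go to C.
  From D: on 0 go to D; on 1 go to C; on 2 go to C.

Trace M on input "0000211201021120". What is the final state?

A

D --0--> D
D --0--> D
D --0--> D
D --0--> D
D --2--> C
C --1--> B
B --1--> D
D --2--> C
C --0--> A
A --1--> C
C --0--> A
A --2--> C
C --1--> B
B --1--> D
D --2--> C
C --0--> A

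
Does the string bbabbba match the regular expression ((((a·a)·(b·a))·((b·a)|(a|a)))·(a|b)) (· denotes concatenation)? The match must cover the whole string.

No split of bbabbba into u·v has (((a·a)·(b·a))·((b·a)|(a|a))) matching u and (a|b) matching v.

no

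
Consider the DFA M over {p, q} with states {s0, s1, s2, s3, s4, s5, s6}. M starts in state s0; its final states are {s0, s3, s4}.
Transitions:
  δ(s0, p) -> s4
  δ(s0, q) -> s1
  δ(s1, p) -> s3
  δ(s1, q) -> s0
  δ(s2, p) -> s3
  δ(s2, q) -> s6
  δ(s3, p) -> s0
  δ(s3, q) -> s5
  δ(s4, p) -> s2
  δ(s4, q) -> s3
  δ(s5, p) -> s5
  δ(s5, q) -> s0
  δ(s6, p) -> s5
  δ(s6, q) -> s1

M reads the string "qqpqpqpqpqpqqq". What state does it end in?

s0

s0 --q--> s1
s1 --q--> s0
s0 --p--> s4
s4 --q--> s3
s3 --p--> s0
s0 --q--> s1
s1 --p--> s3
s3 --q--> s5
s5 --p--> s5
s5 --q--> s0
s0 --p--> s4
s4 --q--> s3
s3 --q--> s5
s5 --q--> s0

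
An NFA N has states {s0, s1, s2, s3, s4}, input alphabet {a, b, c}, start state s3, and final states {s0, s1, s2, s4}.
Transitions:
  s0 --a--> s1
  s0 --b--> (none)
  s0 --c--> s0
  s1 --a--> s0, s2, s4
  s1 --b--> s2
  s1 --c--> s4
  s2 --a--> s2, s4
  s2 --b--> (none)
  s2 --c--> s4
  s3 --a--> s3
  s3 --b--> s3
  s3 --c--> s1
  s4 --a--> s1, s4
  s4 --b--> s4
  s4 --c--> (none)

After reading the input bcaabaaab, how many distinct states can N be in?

Start: {s3}
read b: {s3}
read c: {s1}
read a: {s0, s2, s4}
read a: {s1, s2, s4}
read b: {s2, s4}
read a: {s1, s2, s4}
read a: {s0, s1, s2, s4}
read a: {s0, s1, s2, s4}
read b: {s2, s4}
Final reachable set {s2, s4} has 2 states.

2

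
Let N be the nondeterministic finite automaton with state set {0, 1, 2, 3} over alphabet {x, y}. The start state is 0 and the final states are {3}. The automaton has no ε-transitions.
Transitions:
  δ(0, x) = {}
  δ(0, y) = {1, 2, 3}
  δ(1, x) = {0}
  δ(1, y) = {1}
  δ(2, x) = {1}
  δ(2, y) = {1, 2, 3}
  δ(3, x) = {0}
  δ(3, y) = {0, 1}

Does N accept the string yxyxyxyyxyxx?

Start: {0}
read y: {1, 2, 3}
read x: {0, 1}
read y: {1, 2, 3}
read x: {0, 1}
read y: {1, 2, 3}
read x: {0, 1}
read y: {1, 2, 3}
read y: {0, 1, 2, 3}
read x: {0, 1}
read y: {1, 2, 3}
read x: {0, 1}
read x: {0}
Reachable ∩ accepting = {} — empty.

rejected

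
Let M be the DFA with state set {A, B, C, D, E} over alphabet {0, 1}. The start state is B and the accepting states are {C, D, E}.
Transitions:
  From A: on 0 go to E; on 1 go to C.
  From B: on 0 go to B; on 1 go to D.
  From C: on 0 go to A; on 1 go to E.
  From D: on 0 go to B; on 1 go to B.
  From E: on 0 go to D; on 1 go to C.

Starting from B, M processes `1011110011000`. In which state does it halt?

B --1--> D
D --0--> B
B --1--> D
D --1--> B
B --1--> D
D --1--> B
B --0--> B
B --0--> B
B --1--> D
D --1--> B
B --0--> B
B --0--> B
B --0--> B

B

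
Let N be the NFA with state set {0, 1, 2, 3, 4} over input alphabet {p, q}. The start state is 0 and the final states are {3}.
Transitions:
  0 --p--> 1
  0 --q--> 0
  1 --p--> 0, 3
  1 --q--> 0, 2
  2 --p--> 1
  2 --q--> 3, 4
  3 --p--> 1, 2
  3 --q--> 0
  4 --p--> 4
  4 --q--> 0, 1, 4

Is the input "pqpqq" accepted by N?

accepted

Start: {0}
read p: {1}
read q: {0, 2}
read p: {1}
read q: {0, 2}
read q: {0, 3, 4}
Reachable ∩ accepting = {3} — nonempty.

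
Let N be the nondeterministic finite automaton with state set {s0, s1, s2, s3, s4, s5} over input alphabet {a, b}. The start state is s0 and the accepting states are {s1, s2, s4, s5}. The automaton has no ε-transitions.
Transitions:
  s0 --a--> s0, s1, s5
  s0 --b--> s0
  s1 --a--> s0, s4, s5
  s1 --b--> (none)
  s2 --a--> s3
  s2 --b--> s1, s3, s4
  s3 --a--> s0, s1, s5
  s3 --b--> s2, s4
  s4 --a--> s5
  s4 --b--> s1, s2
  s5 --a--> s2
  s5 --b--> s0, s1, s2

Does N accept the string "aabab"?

Start: {s0}
read a: {s0, s1, s5}
read a: {s0, s1, s2, s4, s5}
read b: {s0, s1, s2, s3, s4}
read a: {s0, s1, s3, s4, s5}
read b: {s0, s1, s2, s4}
Reachable ∩ accepting = {s1, s2, s4} — nonempty.

accepted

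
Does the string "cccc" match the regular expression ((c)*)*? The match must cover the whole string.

Split into 4 pieces c · c · c · c; each matches (c)*.

yes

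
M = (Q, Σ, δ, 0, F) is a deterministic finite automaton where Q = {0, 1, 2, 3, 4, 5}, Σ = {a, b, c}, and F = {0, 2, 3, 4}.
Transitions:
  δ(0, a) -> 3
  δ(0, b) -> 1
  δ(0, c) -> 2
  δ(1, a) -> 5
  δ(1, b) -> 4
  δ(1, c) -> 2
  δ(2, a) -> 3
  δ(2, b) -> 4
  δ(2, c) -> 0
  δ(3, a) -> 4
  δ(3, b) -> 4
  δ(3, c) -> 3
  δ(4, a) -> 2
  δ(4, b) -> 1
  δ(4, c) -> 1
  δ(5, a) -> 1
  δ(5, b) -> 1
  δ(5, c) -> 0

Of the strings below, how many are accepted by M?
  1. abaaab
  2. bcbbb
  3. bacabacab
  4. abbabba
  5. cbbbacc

abaaab: rejected
bcbbb: accepted
bacabacab: accepted
abbabba: accepted
cbbbacc: accepted

4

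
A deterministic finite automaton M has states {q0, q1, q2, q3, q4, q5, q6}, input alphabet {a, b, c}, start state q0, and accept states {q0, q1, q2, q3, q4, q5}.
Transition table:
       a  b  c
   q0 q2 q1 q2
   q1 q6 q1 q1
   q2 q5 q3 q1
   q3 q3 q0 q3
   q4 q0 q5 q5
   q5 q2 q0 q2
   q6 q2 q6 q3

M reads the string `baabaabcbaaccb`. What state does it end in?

q0

q0 --b--> q1
q1 --a--> q6
q6 --a--> q2
q2 --b--> q3
q3 --a--> q3
q3 --a--> q3
q3 --b--> q0
q0 --c--> q2
q2 --b--> q3
q3 --a--> q3
q3 --a--> q3
q3 --c--> q3
q3 --c--> q3
q3 --b--> q0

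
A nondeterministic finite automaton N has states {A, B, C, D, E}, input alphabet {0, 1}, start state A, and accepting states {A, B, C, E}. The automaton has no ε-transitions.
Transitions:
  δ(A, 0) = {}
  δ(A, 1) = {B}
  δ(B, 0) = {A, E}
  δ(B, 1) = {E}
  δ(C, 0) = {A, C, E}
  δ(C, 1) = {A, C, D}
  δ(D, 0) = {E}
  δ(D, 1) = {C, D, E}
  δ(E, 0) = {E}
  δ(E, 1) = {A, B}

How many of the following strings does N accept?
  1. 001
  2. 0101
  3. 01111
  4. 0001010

001: rejected
0101: rejected
01111: rejected
0001010: rejected

0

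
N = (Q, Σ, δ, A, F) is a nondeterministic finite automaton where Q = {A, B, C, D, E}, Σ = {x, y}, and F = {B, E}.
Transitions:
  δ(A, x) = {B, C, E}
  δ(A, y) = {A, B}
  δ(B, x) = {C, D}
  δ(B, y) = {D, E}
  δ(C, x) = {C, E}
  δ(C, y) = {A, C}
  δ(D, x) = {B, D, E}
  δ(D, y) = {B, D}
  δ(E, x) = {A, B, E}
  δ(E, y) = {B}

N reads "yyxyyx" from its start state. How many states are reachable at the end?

Start: {A}
read y: {A, B}
read y: {A, B, D, E}
read x: {A, B, C, D, E}
read y: {A, B, C, D, E}
read y: {A, B, C, D, E}
read x: {A, B, C, D, E}
Final reachable set {A, B, C, D, E} has 5 states.

5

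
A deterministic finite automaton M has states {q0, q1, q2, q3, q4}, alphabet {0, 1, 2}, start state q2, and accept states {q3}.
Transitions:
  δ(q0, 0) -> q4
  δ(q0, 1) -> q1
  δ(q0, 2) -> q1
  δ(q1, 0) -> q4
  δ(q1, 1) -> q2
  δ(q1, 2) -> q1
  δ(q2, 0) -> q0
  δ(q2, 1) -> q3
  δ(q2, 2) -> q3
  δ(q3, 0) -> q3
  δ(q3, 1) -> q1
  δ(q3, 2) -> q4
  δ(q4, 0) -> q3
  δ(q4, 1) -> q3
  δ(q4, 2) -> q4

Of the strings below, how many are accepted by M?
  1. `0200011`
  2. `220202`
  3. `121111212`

`0200011`: rejected
`220202`: rejected
`121111212`: rejected

0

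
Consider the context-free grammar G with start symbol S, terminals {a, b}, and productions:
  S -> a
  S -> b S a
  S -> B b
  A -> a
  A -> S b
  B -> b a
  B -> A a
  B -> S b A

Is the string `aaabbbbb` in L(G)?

no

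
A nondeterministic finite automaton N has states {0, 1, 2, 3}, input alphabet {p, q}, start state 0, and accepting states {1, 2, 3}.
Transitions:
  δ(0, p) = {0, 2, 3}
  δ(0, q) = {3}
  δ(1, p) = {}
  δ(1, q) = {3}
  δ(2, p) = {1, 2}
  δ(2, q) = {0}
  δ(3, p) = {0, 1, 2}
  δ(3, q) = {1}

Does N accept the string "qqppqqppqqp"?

Start: {0}
read q: {3}
read q: {1}
read p: {}
The reachable set is empty and stays empty for the remaining 8 symbols.
Reachable ∩ accepting = {} — empty.

rejected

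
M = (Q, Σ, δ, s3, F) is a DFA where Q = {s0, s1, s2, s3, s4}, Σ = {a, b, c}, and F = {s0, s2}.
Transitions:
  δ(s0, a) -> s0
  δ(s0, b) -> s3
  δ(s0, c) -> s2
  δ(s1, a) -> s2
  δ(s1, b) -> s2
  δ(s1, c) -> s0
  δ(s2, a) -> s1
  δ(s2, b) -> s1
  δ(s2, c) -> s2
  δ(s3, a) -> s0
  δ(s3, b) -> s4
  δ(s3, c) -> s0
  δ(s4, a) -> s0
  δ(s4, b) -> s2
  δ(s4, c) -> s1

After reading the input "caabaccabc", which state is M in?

s2

s3 --c--> s0
s0 --a--> s0
s0 --a--> s0
s0 --b--> s3
s3 --a--> s0
s0 --c--> s2
s2 --c--> s2
s2 --a--> s1
s1 --b--> s2
s2 --c--> s2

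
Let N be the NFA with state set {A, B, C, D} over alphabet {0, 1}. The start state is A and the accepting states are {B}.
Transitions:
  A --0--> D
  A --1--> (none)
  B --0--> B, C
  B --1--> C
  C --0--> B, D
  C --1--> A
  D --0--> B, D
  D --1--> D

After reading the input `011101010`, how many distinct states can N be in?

2

Start: {A}
read 0: {D}
read 1: {D}
read 1: {D}
read 1: {D}
read 0: {B, D}
read 1: {C, D}
read 0: {B, D}
read 1: {C, D}
read 0: {B, D}
Final reachable set {B, D} has 2 states.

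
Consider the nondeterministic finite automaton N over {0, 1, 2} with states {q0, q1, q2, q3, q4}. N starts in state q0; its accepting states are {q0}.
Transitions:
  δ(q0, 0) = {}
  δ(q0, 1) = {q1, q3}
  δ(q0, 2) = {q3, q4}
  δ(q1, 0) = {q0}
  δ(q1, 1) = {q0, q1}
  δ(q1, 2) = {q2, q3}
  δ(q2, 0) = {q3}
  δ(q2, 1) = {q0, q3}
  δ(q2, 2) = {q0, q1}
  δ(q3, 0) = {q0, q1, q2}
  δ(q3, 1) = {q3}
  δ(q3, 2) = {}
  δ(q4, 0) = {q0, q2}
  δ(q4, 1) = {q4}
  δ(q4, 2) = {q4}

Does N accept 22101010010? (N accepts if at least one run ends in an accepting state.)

Start: {q0}
read 2: {q3, q4}
read 2: {q4}
read 1: {q4}
read 0: {q0, q2}
read 1: {q0, q1, q3}
read 0: {q0, q1, q2}
read 1: {q0, q1, q3}
read 0: {q0, q1, q2}
read 0: {q0, q3}
read 1: {q1, q3}
read 0: {q0, q1, q2}
Reachable ∩ accepting = {q0} — nonempty.

accepted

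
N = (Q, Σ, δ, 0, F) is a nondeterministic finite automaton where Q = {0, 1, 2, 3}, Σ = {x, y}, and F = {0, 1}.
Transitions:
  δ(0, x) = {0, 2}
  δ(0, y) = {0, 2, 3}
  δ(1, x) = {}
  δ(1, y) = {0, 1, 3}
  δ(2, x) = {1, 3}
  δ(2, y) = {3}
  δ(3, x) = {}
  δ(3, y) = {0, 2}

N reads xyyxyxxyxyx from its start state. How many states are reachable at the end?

4

Start: {0}
read x: {0, 2}
read y: {0, 2, 3}
read y: {0, 2, 3}
read x: {0, 1, 2, 3}
read y: {0, 1, 2, 3}
read x: {0, 1, 2, 3}
read x: {0, 1, 2, 3}
read y: {0, 1, 2, 3}
read x: {0, 1, 2, 3}
read y: {0, 1, 2, 3}
read x: {0, 1, 2, 3}
Final reachable set {0, 1, 2, 3} has 4 states.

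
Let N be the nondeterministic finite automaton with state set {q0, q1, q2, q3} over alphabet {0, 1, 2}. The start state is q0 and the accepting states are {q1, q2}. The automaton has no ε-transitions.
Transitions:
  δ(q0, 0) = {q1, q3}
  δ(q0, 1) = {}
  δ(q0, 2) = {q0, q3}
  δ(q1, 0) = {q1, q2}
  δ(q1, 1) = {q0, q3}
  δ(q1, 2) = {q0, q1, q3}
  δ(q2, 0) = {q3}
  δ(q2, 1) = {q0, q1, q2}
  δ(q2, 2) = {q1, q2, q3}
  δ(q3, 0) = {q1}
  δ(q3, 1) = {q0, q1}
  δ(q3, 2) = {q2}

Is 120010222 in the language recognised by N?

rejected

Start: {q0}
read 1: {}
The reachable set is empty and stays empty for the remaining 8 symbols.
Reachable ∩ accepting = {} — empty.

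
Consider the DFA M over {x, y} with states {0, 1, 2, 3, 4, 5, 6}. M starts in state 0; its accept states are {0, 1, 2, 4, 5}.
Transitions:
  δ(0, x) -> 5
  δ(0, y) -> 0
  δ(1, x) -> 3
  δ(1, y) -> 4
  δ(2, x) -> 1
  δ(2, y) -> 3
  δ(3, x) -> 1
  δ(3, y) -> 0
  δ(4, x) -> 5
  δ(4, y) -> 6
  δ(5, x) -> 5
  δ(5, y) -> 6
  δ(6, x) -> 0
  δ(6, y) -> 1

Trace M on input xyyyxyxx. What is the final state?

0 --x--> 5
5 --y--> 6
6 --y--> 1
1 --y--> 4
4 --x--> 5
5 --y--> 6
6 --x--> 0
0 --x--> 5

5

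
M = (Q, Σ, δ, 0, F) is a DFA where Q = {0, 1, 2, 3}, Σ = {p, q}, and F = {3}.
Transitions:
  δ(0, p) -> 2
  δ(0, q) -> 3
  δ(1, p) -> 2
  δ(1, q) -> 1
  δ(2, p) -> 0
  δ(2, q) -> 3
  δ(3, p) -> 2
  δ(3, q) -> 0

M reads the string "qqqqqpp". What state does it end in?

0 --q--> 3
3 --q--> 0
0 --q--> 3
3 --q--> 0
0 --q--> 3
3 --p--> 2
2 --p--> 0

0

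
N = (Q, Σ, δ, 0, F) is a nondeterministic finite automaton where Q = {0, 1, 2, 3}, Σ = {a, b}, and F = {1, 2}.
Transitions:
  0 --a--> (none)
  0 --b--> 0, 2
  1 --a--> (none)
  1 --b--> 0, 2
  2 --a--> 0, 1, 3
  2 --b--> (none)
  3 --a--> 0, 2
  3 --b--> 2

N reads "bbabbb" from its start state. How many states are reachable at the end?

Start: {0}
read b: {0, 2}
read b: {0, 2}
read a: {0, 1, 3}
read b: {0, 2}
read b: {0, 2}
read b: {0, 2}
Final reachable set {0, 2} has 2 states.

2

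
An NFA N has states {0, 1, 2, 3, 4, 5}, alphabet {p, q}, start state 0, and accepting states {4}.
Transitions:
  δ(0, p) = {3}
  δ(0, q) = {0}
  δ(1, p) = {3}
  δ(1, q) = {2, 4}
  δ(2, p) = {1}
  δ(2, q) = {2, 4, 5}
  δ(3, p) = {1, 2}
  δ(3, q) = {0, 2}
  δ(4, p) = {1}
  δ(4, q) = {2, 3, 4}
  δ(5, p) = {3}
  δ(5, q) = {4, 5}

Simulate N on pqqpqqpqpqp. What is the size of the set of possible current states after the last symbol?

2

Start: {0}
read p: {3}
read q: {0, 2}
read q: {0, 2, 4, 5}
read p: {1, 3}
read q: {0, 2, 4}
read q: {0, 2, 3, 4, 5}
read p: {1, 2, 3}
read q: {0, 2, 4, 5}
read p: {1, 3}
read q: {0, 2, 4}
read p: {1, 3}
Final reachable set {1, 3} has 2 states.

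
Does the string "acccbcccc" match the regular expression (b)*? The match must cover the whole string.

no

acccbcccc cannot be split into zero or more pieces each matching b.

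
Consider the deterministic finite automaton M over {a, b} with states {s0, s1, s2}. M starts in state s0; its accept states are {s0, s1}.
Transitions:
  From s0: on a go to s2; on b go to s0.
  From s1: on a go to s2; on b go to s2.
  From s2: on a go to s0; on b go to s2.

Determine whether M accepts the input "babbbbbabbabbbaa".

rejected

s0 --b--> s0
s0 --a--> s2
s2 --b--> s2
s2 --b--> s2
s2 --b--> s2
s2 --b--> s2
s2 --b--> s2
s2 --a--> s0
s0 --b--> s0
s0 --b--> s0
s0 --a--> s2
s2 --b--> s2
s2 --b--> s2
s2 --b--> s2
s2 --a--> s0
s0 --a--> s2
End in state s2, which is not an accepting state.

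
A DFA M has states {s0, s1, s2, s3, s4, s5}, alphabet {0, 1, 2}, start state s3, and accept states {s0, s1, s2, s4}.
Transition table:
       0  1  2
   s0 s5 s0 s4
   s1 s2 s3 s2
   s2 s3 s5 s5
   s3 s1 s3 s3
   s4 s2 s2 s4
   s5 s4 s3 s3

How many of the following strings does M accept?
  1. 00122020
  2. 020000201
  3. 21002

0

00122020: rejected
020000201: rejected
21002: rejected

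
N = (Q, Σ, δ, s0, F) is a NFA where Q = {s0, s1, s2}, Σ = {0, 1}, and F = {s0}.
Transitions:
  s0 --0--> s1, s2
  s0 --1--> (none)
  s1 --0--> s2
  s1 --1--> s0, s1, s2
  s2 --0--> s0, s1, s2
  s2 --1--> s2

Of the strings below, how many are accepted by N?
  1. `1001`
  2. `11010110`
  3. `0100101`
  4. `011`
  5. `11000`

2

`1001`: rejected
`11010110`: rejected
`0100101`: accepted
`011`: accepted
`11000`: rejected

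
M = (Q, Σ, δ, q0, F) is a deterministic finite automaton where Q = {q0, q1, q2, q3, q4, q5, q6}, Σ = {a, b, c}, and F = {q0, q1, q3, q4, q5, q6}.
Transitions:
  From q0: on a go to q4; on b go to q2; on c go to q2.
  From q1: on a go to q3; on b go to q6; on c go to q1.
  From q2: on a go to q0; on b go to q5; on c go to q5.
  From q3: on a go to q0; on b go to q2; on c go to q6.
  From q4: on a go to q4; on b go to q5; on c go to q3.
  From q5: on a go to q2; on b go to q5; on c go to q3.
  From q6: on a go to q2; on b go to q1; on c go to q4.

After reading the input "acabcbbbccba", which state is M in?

q0 --a--> q4
q4 --c--> q3
q3 --a--> q0
q0 --b--> q2
q2 --c--> q5
q5 --b--> q5
q5 --b--> q5
q5 --b--> q5
q5 --c--> q3
q3 --c--> q6
q6 --b--> q1
q1 --a--> q3

q3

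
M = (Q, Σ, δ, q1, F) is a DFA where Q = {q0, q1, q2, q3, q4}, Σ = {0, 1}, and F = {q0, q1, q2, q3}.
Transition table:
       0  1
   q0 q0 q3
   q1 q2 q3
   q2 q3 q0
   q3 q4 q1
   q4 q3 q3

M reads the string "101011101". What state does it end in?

q3

q1 --1--> q3
q3 --0--> q4
q4 --1--> q3
q3 --0--> q4
q4 --1--> q3
q3 --1--> q1
q1 --1--> q3
q3 --0--> q4
q4 --1--> q3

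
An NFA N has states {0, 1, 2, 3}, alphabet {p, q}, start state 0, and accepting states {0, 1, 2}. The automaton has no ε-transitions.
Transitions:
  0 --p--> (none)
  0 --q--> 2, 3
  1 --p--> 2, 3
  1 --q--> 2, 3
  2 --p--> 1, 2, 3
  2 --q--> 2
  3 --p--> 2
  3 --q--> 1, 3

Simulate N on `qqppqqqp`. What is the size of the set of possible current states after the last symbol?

Start: {0}
read q: {2, 3}
read q: {1, 2, 3}
read p: {1, 2, 3}
read p: {1, 2, 3}
read q: {1, 2, 3}
read q: {1, 2, 3}
read q: {1, 2, 3}
read p: {1, 2, 3}
Final reachable set {1, 2, 3} has 3 states.

3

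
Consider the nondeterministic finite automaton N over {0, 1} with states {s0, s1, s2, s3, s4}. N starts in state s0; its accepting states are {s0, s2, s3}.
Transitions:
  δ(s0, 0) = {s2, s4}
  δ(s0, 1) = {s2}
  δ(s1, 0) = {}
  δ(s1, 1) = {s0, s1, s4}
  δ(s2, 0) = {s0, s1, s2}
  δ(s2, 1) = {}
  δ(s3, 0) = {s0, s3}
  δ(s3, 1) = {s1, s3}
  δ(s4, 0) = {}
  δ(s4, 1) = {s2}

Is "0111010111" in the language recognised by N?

rejected

Start: {s0}
read 0: {s2, s4}
read 1: {s2}
read 1: {}
The reachable set is empty and stays empty for the remaining 7 symbols.
Reachable ∩ accepting = {} — empty.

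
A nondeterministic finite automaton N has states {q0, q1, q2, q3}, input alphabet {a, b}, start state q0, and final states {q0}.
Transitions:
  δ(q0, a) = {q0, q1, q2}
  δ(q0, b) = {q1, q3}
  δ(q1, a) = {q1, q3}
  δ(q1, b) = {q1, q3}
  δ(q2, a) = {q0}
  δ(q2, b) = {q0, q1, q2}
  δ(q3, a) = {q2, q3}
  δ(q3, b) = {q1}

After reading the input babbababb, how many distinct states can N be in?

Start: {q0}
read b: {q1, q3}
read a: {q1, q2, q3}
read b: {q0, q1, q2, q3}
read b: {q0, q1, q2, q3}
read a: {q0, q1, q2, q3}
read b: {q0, q1, q2, q3}
read a: {q0, q1, q2, q3}
read b: {q0, q1, q2, q3}
read b: {q0, q1, q2, q3}
Final reachable set {q0, q1, q2, q3} has 4 states.

4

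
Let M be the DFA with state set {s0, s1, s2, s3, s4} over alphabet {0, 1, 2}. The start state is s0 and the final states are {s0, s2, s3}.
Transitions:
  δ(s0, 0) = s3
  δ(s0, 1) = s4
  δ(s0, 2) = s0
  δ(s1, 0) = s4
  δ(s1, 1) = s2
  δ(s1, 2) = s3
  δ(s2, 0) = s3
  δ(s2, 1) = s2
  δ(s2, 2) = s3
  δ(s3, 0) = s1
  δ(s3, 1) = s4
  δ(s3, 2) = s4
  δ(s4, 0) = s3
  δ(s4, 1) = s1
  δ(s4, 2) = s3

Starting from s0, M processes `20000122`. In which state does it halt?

s4

s0 --2--> s0
s0 --0--> s3
s3 --0--> s1
s1 --0--> s4
s4 --0--> s3
s3 --1--> s4
s4 --2--> s3
s3 --2--> s4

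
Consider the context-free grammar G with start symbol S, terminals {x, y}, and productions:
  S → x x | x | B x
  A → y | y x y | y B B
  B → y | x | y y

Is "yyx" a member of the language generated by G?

yes

S ⇒ Bx ⇒ yyx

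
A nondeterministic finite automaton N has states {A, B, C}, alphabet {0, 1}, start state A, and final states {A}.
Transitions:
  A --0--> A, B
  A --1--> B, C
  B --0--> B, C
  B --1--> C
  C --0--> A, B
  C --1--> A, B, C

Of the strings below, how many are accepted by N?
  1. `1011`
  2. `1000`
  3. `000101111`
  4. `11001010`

4

`1011`: accepted
`1000`: accepted
`000101111`: accepted
`11001010`: accepted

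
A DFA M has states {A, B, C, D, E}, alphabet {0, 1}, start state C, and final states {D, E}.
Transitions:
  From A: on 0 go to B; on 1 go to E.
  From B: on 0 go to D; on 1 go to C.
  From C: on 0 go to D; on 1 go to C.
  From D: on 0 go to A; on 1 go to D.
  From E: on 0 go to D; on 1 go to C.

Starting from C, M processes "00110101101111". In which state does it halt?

D

C --0--> D
D --0--> A
A --1--> E
E --1--> C
C --0--> D
D --1--> D
D --0--> A
A --1--> E
E --1--> C
C --0--> D
D --1--> D
D --1--> D
D --1--> D
D --1--> D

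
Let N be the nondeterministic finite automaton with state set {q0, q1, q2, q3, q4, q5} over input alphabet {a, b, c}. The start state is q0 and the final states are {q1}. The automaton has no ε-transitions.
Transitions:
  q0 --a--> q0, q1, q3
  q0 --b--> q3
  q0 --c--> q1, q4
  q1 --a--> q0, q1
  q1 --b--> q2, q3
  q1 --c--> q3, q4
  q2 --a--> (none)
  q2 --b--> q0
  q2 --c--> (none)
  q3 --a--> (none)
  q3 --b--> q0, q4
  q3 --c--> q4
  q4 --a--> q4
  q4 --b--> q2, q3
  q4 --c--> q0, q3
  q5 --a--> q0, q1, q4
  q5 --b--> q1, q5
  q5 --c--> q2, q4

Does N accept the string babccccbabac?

Start: {q0}
read b: {q3}
read a: {}
The reachable set is empty and stays empty for the remaining 10 symbols.
Reachable ∩ accepting = {} — empty.

rejected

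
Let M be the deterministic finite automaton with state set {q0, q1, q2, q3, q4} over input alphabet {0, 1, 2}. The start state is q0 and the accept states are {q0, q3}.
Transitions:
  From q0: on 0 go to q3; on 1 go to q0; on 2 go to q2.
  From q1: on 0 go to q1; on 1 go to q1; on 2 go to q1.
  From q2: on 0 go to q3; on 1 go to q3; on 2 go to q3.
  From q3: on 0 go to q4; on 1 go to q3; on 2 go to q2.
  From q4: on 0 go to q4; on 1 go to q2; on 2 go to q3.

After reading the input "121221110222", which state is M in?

q3

q0 --1--> q0
q0 --2--> q2
q2 --1--> q3
q3 --2--> q2
q2 --2--> q3
q3 --1--> q3
q3 --1--> q3
q3 --1--> q3
q3 --0--> q4
q4 --2--> q3
q3 --2--> q2
q2 --2--> q3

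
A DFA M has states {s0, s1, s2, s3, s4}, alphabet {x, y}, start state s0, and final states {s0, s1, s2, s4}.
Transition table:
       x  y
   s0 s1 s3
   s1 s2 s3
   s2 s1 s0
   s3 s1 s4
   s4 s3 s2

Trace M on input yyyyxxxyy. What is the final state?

s0 --y--> s3
s3 --y--> s4
s4 --y--> s2
s2 --y--> s0
s0 --x--> s1
s1 --x--> s2
s2 --x--> s1
s1 --y--> s3
s3 --y--> s4

s4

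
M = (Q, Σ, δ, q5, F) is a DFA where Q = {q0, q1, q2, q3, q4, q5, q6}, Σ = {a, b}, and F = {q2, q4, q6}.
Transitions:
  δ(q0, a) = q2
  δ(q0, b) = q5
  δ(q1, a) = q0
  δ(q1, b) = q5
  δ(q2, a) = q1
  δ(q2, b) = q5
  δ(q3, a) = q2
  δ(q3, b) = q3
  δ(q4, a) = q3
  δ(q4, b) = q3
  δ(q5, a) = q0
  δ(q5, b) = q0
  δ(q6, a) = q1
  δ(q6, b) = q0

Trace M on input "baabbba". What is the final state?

q5 --b--> q0
q0 --a--> q2
q2 --a--> q1
q1 --b--> q5
q5 --b--> q0
q0 --b--> q5
q5 --a--> q0

q0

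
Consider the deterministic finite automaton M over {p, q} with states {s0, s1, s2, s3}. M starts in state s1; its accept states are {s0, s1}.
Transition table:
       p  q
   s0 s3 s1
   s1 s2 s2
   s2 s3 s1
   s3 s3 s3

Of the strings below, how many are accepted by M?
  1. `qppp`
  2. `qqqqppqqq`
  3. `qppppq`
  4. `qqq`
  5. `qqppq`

`qppp`: rejected
`qqqqppqqq`: rejected
`qppppq`: rejected
`qqq`: rejected
`qqppq`: rejected

0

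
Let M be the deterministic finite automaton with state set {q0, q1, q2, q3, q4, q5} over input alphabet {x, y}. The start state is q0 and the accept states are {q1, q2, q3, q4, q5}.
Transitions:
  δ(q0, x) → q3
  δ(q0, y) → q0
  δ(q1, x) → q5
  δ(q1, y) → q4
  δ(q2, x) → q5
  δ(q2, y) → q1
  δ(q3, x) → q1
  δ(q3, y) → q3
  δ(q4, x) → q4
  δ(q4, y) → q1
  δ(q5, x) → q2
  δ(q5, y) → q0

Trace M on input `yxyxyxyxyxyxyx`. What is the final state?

q0 --y--> q0
q0 --x--> q3
q3 --y--> q3
q3 --x--> q1
q1 --y--> q4
q4 --x--> q4
q4 --y--> q1
q1 --x--> q5
q5 --y--> q0
q0 --x--> q3
q3 --y--> q3
q3 --x--> q1
q1 --y--> q4
q4 --x--> q4

q4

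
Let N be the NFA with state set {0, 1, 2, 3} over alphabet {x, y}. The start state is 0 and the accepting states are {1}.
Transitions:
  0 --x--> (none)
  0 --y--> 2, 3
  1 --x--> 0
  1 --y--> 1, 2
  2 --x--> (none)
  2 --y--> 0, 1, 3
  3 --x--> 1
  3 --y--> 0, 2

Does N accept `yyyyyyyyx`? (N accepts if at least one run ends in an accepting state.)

accepted

Start: {0}
read y: {2, 3}
read y: {0, 1, 2, 3}
read y: {0, 1, 2, 3}
read y: {0, 1, 2, 3}
read y: {0, 1, 2, 3}
read y: {0, 1, 2, 3}
read y: {0, 1, 2, 3}
read y: {0, 1, 2, 3}
read x: {0, 1}
Reachable ∩ accepting = {1} — nonempty.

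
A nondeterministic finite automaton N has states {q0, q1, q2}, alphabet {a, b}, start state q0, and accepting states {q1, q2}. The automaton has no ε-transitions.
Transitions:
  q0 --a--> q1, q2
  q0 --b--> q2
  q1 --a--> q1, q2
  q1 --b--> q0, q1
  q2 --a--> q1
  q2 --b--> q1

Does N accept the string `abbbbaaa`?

Start: {q0}
read a: {q1, q2}
read b: {q0, q1}
read b: {q0, q1, q2}
read b: {q0, q1, q2}
read b: {q0, q1, q2}
read a: {q1, q2}
read a: {q1, q2}
read a: {q1, q2}
Reachable ∩ accepting = {q1, q2} — nonempty.

accepted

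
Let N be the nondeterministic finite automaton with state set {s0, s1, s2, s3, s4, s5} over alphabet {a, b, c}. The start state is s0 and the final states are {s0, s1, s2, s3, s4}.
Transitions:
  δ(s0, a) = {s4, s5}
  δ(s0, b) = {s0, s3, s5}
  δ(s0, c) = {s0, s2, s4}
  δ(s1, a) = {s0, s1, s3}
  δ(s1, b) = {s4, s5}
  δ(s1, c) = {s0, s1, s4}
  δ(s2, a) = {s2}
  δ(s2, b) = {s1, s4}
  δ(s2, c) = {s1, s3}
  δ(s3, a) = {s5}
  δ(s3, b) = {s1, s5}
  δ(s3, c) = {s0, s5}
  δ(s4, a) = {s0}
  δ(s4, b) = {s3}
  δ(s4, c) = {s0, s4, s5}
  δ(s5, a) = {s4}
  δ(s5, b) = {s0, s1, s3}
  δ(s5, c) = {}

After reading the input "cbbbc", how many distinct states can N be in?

Start: {s0}
read c: {s0, s2, s4}
read b: {s0, s1, s3, s4, s5}
read b: {s0, s1, s3, s4, s5}
read b: {s0, s1, s3, s4, s5}
read c: {s0, s1, s2, s4, s5}
Final reachable set {s0, s1, s2, s4, s5} has 5 states.

5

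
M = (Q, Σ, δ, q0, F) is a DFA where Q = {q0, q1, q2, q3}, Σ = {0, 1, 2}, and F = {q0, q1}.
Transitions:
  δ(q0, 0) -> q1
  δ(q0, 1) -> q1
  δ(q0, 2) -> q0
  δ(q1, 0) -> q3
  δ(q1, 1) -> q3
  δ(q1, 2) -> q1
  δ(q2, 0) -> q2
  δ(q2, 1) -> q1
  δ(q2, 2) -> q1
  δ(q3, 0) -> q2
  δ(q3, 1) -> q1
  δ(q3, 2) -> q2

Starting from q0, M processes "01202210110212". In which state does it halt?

q2

q0 --0--> q1
q1 --1--> q3
q3 --2--> q2
q2 --0--> q2
q2 --2--> q1
q1 --2--> q1
q1 --1--> q3
q3 --0--> q2
q2 --1--> q1
q1 --1--> q3
q3 --0--> q2
q2 --2--> q1
q1 --1--> q3
q3 --2--> q2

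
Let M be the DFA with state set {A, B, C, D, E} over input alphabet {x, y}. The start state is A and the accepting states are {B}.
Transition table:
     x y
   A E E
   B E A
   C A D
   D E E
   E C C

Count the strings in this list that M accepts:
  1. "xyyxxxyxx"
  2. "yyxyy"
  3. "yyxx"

"xyyxxxyxx": rejected
"yyxyy": rejected
"yyxx": rejected

0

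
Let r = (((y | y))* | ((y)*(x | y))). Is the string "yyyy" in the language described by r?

The left alternative ((y|y))* matches yyyy.

yes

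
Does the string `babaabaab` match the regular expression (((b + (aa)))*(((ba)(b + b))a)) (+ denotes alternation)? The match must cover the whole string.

no

No split of babaabaab into u·v has ((b+(aa)))* matching u and (((ba)(b+b))a) matching v.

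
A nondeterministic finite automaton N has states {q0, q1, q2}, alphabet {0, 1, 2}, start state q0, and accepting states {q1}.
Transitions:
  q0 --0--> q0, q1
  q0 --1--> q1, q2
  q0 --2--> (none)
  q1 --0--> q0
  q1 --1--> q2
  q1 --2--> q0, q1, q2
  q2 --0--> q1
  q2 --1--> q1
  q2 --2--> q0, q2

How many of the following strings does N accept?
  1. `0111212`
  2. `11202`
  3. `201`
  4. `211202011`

`0111212`: accepted
`11202`: accepted
`201`: rejected
`211202011`: rejected

2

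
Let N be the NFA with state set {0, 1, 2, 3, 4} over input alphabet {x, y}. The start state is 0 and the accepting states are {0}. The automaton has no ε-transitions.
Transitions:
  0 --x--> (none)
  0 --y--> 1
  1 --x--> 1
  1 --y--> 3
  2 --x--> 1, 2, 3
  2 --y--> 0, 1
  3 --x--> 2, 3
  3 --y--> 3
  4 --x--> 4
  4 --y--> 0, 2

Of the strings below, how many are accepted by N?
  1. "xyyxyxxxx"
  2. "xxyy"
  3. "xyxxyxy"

0

"xyyxyxxxx": rejected
"xxyy": rejected
"xyxxyxy": rejected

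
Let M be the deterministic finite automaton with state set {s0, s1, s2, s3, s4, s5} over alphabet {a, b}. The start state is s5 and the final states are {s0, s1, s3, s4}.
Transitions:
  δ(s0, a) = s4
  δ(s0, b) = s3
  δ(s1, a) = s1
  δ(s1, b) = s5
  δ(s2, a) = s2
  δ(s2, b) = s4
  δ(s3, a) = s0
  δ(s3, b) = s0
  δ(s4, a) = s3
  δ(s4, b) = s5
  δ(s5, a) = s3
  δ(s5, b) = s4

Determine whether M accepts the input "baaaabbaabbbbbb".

accepted

s5 --b--> s4
s4 --a--> s3
s3 --a--> s0
s0 --a--> s4
s4 --a--> s3
s3 --b--> s0
s0 --b--> s3
s3 --a--> s0
s0 --a--> s4
s4 --b--> s5
s5 --b--> s4
s4 --b--> s5
s5 --b--> s4
s4 --b--> s5
s5 --b--> s4
End in state s4, which is an accepting state.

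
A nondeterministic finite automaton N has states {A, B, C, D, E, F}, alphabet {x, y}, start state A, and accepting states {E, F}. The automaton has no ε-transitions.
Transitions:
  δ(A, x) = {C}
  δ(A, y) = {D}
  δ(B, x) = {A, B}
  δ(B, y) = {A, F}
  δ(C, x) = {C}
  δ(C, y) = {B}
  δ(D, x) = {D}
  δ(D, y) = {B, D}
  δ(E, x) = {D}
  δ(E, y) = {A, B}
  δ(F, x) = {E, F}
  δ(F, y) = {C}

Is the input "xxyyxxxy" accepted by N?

rejected

Start: {A}
read x: {C}
read x: {C}
read y: {B}
read y: {A, F}
read x: {C, E, F}
read x: {C, D, E, F}
read x: {C, D, E, F}
read y: {A, B, C, D}
Reachable ∩ accepting = {} — empty.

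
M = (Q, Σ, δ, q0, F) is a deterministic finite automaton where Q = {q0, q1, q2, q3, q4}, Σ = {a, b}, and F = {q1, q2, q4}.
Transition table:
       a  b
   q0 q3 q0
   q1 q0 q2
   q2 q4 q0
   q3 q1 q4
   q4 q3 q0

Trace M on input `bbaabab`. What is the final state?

q0 --b--> q0
q0 --b--> q0
q0 --a--> q3
q3 --a--> q1
q1 --b--> q2
q2 --a--> q4
q4 --b--> q0

q0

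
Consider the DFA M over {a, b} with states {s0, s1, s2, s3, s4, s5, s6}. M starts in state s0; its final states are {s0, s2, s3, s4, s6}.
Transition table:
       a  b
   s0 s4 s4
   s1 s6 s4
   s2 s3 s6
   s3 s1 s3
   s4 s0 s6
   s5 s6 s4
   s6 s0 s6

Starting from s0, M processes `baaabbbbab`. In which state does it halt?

s4

s0 --b--> s4
s4 --a--> s0
s0 --a--> s4
s4 --a--> s0
s0 --b--> s4
s4 --b--> s6
s6 --b--> s6
s6 --b--> s6
s6 --a--> s0
s0 --b--> s4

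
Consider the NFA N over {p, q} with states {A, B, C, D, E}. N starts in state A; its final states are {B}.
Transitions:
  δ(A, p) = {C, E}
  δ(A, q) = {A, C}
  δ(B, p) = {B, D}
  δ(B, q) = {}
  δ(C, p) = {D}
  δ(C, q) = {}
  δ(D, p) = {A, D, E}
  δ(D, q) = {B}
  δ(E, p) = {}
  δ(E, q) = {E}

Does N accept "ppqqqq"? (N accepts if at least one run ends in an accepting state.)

rejected

Start: {A}
read p: {C, E}
read p: {D}
read q: {B}
read q: {}
The reachable set is empty and stays empty for the remaining 2 symbols.
Reachable ∩ accepting = {} — empty.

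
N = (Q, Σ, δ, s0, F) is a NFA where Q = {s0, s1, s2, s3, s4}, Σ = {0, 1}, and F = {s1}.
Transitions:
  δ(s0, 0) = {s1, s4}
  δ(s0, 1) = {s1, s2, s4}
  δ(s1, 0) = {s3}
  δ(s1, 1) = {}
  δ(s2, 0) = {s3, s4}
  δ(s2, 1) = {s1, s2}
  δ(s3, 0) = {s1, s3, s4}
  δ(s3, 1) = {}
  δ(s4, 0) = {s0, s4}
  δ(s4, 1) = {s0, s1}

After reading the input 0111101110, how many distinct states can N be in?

Start: {s0}
read 0: {s1, s4}
read 1: {s0, s1}
read 1: {s1, s2, s4}
read 1: {s0, s1, s2}
read 1: {s1, s2, s4}
read 0: {s0, s3, s4}
read 1: {s0, s1, s2, s4}
read 1: {s0, s1, s2, s4}
read 1: {s0, s1, s2, s4}
read 0: {s0, s1, s3, s4}
Final reachable set {s0, s1, s3, s4} has 4 states.

4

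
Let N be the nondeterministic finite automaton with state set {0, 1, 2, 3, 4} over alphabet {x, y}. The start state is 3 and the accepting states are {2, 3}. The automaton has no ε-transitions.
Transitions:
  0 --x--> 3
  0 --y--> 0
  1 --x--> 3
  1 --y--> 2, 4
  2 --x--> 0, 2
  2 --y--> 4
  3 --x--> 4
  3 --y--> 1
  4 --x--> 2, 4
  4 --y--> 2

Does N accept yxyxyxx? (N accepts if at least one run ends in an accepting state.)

Start: {3}
read y: {1}
read x: {3}
read y: {1}
read x: {3}
read y: {1}
read x: {3}
read x: {4}
Reachable ∩ accepting = {} — empty.

rejected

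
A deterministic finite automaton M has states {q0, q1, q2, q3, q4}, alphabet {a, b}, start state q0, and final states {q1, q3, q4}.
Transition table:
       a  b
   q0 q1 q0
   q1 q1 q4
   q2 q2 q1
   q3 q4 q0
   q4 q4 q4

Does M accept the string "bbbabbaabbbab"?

accepted

q0 --b--> q0
q0 --b--> q0
q0 --b--> q0
q0 --a--> q1
q1 --b--> q4
q4 --b--> q4
q4 --a--> q4
q4 --a--> q4
q4 --b--> q4
q4 --b--> q4
q4 --b--> q4
q4 --a--> q4
q4 --b--> q4
End in state q4, which is an accepting state.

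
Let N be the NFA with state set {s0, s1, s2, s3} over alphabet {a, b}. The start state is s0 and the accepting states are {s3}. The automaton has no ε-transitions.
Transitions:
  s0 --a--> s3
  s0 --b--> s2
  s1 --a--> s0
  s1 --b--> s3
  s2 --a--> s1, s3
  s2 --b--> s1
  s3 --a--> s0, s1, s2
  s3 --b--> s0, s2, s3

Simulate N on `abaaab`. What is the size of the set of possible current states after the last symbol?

4

Start: {s0}
read a: {s3}
read b: {s0, s2, s3}
read a: {s0, s1, s2, s3}
read a: {s0, s1, s2, s3}
read a: {s0, s1, s2, s3}
read b: {s0, s1, s2, s3}
Final reachable set {s0, s1, s2, s3} has 4 states.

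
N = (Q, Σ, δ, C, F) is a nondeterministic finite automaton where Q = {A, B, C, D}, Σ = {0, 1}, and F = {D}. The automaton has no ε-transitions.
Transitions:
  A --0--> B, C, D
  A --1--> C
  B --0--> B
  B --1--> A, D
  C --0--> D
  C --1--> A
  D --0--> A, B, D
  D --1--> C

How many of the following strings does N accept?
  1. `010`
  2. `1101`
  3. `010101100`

2

`010`: accepted
`1101`: rejected
`010101100`: accepted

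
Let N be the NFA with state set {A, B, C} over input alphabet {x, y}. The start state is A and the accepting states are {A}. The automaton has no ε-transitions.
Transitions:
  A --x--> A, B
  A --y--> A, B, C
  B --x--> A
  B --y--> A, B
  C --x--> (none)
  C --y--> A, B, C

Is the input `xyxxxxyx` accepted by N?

Start: {A}
read x: {A, B}
read y: {A, B, C}
read x: {A, B}
read x: {A, B}
read x: {A, B}
read x: {A, B}
read y: {A, B, C}
read x: {A, B}
Reachable ∩ accepting = {A} — nonempty.

accepted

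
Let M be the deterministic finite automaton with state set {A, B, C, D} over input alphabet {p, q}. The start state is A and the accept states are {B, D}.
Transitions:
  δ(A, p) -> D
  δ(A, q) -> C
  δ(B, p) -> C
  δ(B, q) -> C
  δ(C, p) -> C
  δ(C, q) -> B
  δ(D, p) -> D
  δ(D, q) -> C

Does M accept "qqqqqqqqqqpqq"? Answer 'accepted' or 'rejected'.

rejected

A --q--> C
C --q--> B
B --q--> C
C --q--> B
B --q--> C
C --q--> B
B --q--> C
C --q--> B
B --q--> C
C --q--> B
B --p--> C
C --q--> B
B --q--> C
End in state C, which is not an accepting state.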